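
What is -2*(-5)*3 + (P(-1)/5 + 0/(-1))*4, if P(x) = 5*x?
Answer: 26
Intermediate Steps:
-2*(-5)*3 + (P(-1)/5 + 0/(-1))*4 = -2*(-5)*3 + ((5*(-1))/5 + 0/(-1))*4 = 10*3 + (-5*⅕ + 0*(-1))*4 = 30 + (-1 + 0)*4 = 30 - 1*4 = 30 - 4 = 26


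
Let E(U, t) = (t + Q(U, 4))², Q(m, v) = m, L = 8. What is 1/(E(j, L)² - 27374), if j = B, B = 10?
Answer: 1/77602 ≈ 1.2886e-5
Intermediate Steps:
j = 10
E(U, t) = (U + t)² (E(U, t) = (t + U)² = (U + t)²)
1/(E(j, L)² - 27374) = 1/(((10 + 8)²)² - 27374) = 1/((18²)² - 27374) = 1/(324² - 27374) = 1/(104976 - 27374) = 1/77602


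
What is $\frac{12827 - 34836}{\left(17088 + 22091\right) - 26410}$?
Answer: $- \frac{22009}{12769} \approx -1.7236$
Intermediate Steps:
$\frac{12827 - 34836}{\left(17088 + 22091\right) - 26410} = - \frac{22009}{39179 - 26410} = - \frac{22009}{12769}$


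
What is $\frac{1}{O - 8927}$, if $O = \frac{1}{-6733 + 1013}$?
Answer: $- \frac{5720}{51062441} \approx -0.00011202$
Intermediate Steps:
$O = - \frac{1}{5720}$ ($O = \frac{1}{-5720} = - \frac{1}{5720} \approx -0.00017483$)
$\frac{1}{O - 8927} = \frac{1}{- \frac{1}{5720} - 8927} = \frac{1}{- \frac{51062441}{5720}} = - \frac{5720}{51062441}$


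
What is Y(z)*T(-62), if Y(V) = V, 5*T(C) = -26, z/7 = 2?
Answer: -364/5 ≈ -72.800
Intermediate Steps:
z = 14 (z = 7*2 = 14)
T(C) = -26/5 (T(C) = (1/5)*(-26) = -26/5)
Y(z)*T(-62) = 14*(-26/5) = -364/5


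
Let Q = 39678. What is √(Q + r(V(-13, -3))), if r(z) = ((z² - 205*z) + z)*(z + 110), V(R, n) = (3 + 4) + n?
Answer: I*√51522 ≈ 226.98*I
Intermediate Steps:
V(R, n) = 7 + n
r(z) = (110 + z)*(z² - 204*z) (r(z) = (z² - 204*z)*(110 + z) = (110 + z)*(z² - 204*z))
√(Q + r(V(-13, -3))) = √(39678 + (7 - 3)*(-22440 + (7 - 3)² - 94*(7 - 3))) = √(39678 + 4*(-22440 + 4² - 94*4)) = √(39678 + 4*(-22440 + 16 - 376)) = √(39678 + 4*(-22800)) = √(39678 - 91200) = √(-51522) = I*√51522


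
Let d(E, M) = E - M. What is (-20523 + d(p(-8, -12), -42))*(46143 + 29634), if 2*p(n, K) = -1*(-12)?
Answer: -1551534075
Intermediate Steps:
p(n, K) = 6 (p(n, K) = (-1*(-12))/2 = (½)*12 = 6)
(-20523 + d(p(-8, -12), -42))*(46143 + 29634) = (-20523 + (6 - 1*(-42)))*(46143 + 29634) = (-20523 + (6 + 42))*75777 = (-20523 + 48)*75777 = -20475*75777 = -1551534075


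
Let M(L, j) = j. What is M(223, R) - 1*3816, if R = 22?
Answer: -3794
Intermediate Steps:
M(223, R) - 1*3816 = 22 - 1*3816 = 22 - 3816 = -3794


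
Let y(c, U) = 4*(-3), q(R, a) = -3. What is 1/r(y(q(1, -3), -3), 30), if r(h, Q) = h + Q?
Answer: 1/18 ≈ 0.055556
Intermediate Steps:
y(c, U) = -12
r(h, Q) = Q + h
1/r(y(q(1, -3), -3), 30) = 1/(30 - 12) = 1/18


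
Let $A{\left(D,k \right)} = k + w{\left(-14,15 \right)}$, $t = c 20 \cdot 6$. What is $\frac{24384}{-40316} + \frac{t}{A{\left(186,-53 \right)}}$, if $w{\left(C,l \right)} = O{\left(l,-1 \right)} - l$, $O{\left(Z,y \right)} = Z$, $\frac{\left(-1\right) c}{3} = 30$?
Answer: $\frac{108530112}{534187} \approx 203.17$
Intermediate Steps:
$c = -90$ ($c = \left(-3\right) 30 = -90$)
$w{\left(C,l \right)} = 0$ ($w{\left(C,l \right)} = l - l = 0$)
$t = -10800$ ($t = \left(-90\right) 20 \cdot 6 = \left(-1800\right) 6 = -10800$)
$A{\left(D,k \right)} = k$ ($A{\left(D,k \right)} = k + 0 = k$)
$\frac{24384}{-40316} + \frac{t}{A{\left(186,-53 \right)}} = \frac{24384}{-40316} - \frac{10800}{-53} = 24384 \left(- \frac{1}{40316}\right) - - \frac{10800}{53} = - \frac{6096}{10079} + \frac{10800}{53} = \frac{108530112}{534187}$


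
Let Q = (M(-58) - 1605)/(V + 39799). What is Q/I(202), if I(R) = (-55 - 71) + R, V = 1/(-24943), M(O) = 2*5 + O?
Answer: -723347/1323608608 ≈ -0.00054650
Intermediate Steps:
M(O) = 10 + O
V = -1/24943 ≈ -4.0091e-5
I(R) = -126 + R
Q = -13743593/330902152 (Q = ((10 - 58) - 1605)/(-1/24943 + 39799) = (-48 - 1605)/(992706456/24943) = -1653*24943/992706456 = -13743593/330902152 ≈ -0.041534)
Q/I(202) = -13743593/(330902152*(-126 + 202)) = -13743593/330902152/76 = -13743593/330902152*1/76 = -723347/1323608608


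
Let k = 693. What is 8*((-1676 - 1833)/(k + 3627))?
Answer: -3509/540 ≈ -6.4981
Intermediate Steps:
8*((-1676 - 1833)/(k + 3627)) = 8*((-1676 - 1833)/(693 + 3627)) = 8*(-3509/4320) = -3509/540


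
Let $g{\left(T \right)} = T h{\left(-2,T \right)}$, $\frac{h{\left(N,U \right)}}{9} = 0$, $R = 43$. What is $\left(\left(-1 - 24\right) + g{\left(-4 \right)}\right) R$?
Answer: $-1075$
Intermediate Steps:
$h{\left(N,U \right)} = 0$ ($h{\left(N,U \right)} = 9 \cdot 0 = 0$)
$g{\left(T \right)} = 0$ ($g{\left(T \right)} = T 0 = 0$)
$\left(\left(-1 - 24\right) + g{\left(-4 \right)}\right) R = \left(\left(-1 - 24\right) + 0\right) 43 = \left(-25 + 0\right) 43 = \left(-25\right) 43 = -1075$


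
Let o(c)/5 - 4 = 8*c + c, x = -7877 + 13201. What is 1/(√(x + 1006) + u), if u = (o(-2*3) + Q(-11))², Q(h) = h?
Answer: 22707/1546821437 - √6330/4640464311 ≈ 1.4663e-5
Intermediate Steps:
x = 5324
o(c) = 20 + 45*c (o(c) = 20 + 5*(8*c + c) = 20 + 5*(9*c) = 20 + 45*c)
u = 68121 (u = ((20 + 45*(-2*3)) - 11)² = ((20 + 45*(-6)) - 11)² = ((20 - 270) - 11)² = (-250 - 11)² = (-261)² = 68121)
1/(√(x + 1006) + u) = 1/(√(5324 + 1006) + 68121) = 1/(√6330 + 68121) = 1/(68121 + √6330)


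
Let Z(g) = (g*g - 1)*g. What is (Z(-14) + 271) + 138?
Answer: -2321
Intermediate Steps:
Z(g) = g*(-1 + g**2) (Z(g) = (g**2 - 1)*g = (-1 + g**2)*g = g*(-1 + g**2))
(Z(-14) + 271) + 138 = (((-14)**3 - 1*(-14)) + 271) + 138 = ((-2744 + 14) + 271) + 138 = (-2730 + 271) + 138 = -2459 + 138 = -2321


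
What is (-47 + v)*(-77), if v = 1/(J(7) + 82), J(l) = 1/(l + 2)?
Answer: 2673748/739 ≈ 3618.1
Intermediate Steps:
J(l) = 1/(2 + l)
v = 9/739 (v = 1/(1/(2 + 7) + 82) = 1/(1/9 + 82) = 1/(739/9) = 9/739 ≈ 0.012179)
(-47 + v)*(-77) = (-47 + 9/739)*(-77) = -34724/739*(-77) = 2673748/739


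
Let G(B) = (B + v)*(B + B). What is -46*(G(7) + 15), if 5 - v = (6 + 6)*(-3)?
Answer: -31602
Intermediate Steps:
v = 41 (v = 5 - (6 + 6)*(-3) = 5 - 12*(-3) = 5 - 1*(-36) = 5 + 36 = 41)
G(B) = 2*B*(41 + B) (G(B) = (B + 41)*(B + B) = (41 + B)*(2*B) = 2*B*(41 + B))
-46*(G(7) + 15) = -46*(2*7*(41 + 7) + 15) = -46*(2*7*48 + 15) = -46*(672 + 15) = -46*687 = -31602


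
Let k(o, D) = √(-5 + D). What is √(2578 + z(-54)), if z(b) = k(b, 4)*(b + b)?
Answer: √(2578 - 108*I) ≈ 50.785 - 1.0633*I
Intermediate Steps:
z(b) = 2*I*b (z(b) = √(-5 + 4)*(b + b) = √(-1)*(2*b) = I*(2*b) = 2*I*b)
√(2578 + z(-54)) = √(2578 + 2*I*(-54)) = √(2578 - 108*I)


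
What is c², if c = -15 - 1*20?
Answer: 1225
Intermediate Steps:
c = -35 (c = -15 - 20 = -35)
c² = (-35)² = 1225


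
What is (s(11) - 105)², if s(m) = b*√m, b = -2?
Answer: 11069 + 420*√11 ≈ 12462.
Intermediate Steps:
s(m) = -2*√m
(s(11) - 105)² = (-2*√11 - 105)² = (-105 - 2*√11)²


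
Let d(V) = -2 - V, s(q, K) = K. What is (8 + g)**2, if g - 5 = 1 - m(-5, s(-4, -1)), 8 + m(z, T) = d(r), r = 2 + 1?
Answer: 729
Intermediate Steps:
r = 3
m(z, T) = -13 (m(z, T) = -8 + (-2 - 1*3) = -8 + (-2 - 3) = -8 - 5 = -13)
g = 19 (g = 5 + (1 - 1*(-13)) = 5 + (1 + 13) = 5 + 14 = 19)
(8 + g)**2 = (8 + 19)**2 = 27**2 = 729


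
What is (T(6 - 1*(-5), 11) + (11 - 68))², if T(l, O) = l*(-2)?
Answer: 6241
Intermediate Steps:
T(l, O) = -2*l
(T(6 - 1*(-5), 11) + (11 - 68))² = (-2*(6 - 1*(-5)) + (11 - 68))² = (-2*(6 + 5) - 57)² = (-2*11 - 57)² = (-22 - 57)² = (-79)² = 6241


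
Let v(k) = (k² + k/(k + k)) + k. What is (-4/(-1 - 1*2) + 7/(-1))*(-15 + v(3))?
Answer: 85/6 ≈ 14.167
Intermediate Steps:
v(k) = ½ + k + k² (v(k) = (k² + k/((2*k))) + k = (k² + (1/(2*k))*k) + k = (k² + ½) + k = (½ + k²) + k = ½ + k + k²)
(-4/(-1 - 1*2) + 7/(-1))*(-15 + v(3)) = (-4/(-1 - 1*2) + 7/(-1))*(-15 + (½ + 3 + 3²)) = (-4/(-1 - 2) + 7*(-1))*(-15 + (½ + 3 + 9)) = (-4/(-3) - 7)*(-15 + 25/2) = (-4*(-⅓) - 7)*(-5/2) = (4/3 - 7)*(-5/2) = -17/3*(-5/2) = 85/6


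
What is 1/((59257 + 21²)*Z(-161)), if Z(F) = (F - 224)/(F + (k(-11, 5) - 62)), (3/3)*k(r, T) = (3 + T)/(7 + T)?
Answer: 667/68951190 ≈ 9.6735e-6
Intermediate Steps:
k(r, T) = (3 + T)/(7 + T)
Z(F) = (-224 + F)/(-184/3 + F) (Z(F) = (F - 224)/(F + ((3 + 5)/(7 + 5) - 62)) = (-224 + F)/(F + (8/12 - 62)) = (-224 + F)/(F + ((1/12)*8 - 62)) = (-224 + F)/(F + (⅔ - 62)) = (-224 + F)/(F - 184/3) = (-224 + F)/(-184/3 + F))
1/((59257 + 21²)*Z(-161)) = 1/((59257 + 21²)*((3*(-224 - 161)/(-184 + 3*(-161))))) = 1/((59257 + 441)*((3*(-385)/(-184 - 483)))) = 1/(59698*((3*(-385)/(-667)))) = 1/(59698*((3*(-1/667)*(-385)))) = 1/(59698*(1155/667)) = (1/59698)*(667/1155) = 667/68951190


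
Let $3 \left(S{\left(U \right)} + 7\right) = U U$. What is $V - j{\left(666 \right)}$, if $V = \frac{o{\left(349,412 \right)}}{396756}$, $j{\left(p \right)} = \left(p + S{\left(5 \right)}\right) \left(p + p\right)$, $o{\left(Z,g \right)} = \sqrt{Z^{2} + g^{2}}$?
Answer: $-888888 + \frac{\sqrt{291545}}{396756} \approx -8.8889 \cdot 10^{5}$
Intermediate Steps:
$S{\left(U \right)} = -7 + \frac{U^{2}}{3}$ ($S{\left(U \right)} = -7 + \frac{U U}{3} = -7 + \frac{U^{2}}{3}$)
$j{\left(p \right)} = 2 p \left(\frac{4}{3} + p\right)$ ($j{\left(p \right)} = \left(p - \left(7 - \frac{5^{2}}{3}\right)\right) \left(p + p\right) = \left(p + \left(-7 + \frac{1}{3} \cdot 25\right)\right) 2 p = \left(p + \left(-7 + \frac{25}{3}\right)\right) 2 p = \left(p + \frac{4}{3}\right) 2 p = \left(\frac{4}{3} + p\right) 2 p = 2 p \left(\frac{4}{3} + p\right)$)
$V = \frac{\sqrt{291545}}{396756}$ ($V = \frac{\sqrt{349^{2} + 412^{2}}}{396756} = \sqrt{121801 + 169744} \cdot \frac{1}{396756} = \sqrt{291545} \cdot \frac{1}{396756} = \frac{\sqrt{291545}}{396756} \approx 0.0013609$)
$V - j{\left(666 \right)} = \frac{\sqrt{291545}}{396756} - \frac{2}{3} \cdot 666 \left(4 + 3 \cdot 666\right) = \frac{\sqrt{291545}}{396756} - \frac{2}{3} \cdot 666 \left(4 + 1998\right) = \frac{\sqrt{291545}}{396756} - \frac{2}{3} \cdot 666 \cdot 2002 = \frac{\sqrt{291545}}{396756} - 888888 = -888888 + \frac{\sqrt{291545}}{396756}$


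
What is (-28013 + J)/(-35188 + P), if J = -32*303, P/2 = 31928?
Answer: -37709/28668 ≈ -1.3154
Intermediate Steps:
P = 63856 (P = 2*31928 = 63856)
J = -9696
(-28013 + J)/(-35188 + P) = (-28013 - 9696)/(-35188 + 63856) = -37709/28668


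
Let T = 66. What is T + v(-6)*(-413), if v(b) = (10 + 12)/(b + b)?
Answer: 4939/6 ≈ 823.17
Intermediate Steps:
v(b) = 11/b (v(b) = 22/((2*b)) = 22*(1/(2*b)) = 11/b)
T + v(-6)*(-413) = 66 + (11/(-6))*(-413) = 66 + (11*(-1/6))*(-413) = 66 - 11/6*(-413) = 66 + 4543/6 = 4939/6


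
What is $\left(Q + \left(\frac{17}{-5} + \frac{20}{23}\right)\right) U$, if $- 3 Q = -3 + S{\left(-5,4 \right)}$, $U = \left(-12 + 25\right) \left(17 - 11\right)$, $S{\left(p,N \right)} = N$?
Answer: $- \frac{25688}{115} \approx -223.37$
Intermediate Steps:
$U = 78$ ($U = 13 \cdot 6 = 78$)
$Q = - \frac{1}{3}$ ($Q = - \frac{-3 + 4}{3} = \left(- \frac{1}{3}\right) 1 = - \frac{1}{3} \approx -0.33333$)
$\left(Q + \left(\frac{17}{-5} + \frac{20}{23}\right)\right) U = \left(- \frac{1}{3} + \left(\frac{17}{-5} + \frac{20}{23}\right)\right) 78 = \left(- \frac{1}{3} + \left(17 \left(- \frac{1}{5}\right) + 20 \cdot \frac{1}{23}\right)\right) 78 = \left(- \frac{1}{3} + \left(- \frac{17}{5} + \frac{20}{23}\right)\right) 78 = \left(- \frac{1}{3} - \frac{291}{115}\right) 78 = \left(- \frac{988}{345}\right) 78 = - \frac{25688}{115}$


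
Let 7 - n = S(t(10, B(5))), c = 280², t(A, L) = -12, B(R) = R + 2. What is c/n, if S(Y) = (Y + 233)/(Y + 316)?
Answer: 23833600/1907 ≈ 12498.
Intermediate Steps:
B(R) = 2 + R
S(Y) = (233 + Y)/(316 + Y)
c = 78400
n = 1907/304 (n = 7 - (233 - 12)/(316 - 12) = 7 - 221/304 = 1907/304 ≈ 6.2730)
c/n = 78400/(1907/304) = 78400*(304/1907) = 23833600/1907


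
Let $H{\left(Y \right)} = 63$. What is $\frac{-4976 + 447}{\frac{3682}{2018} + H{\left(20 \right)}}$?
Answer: $- \frac{652823}{9344} \approx -69.865$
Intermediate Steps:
$\frac{-4976 + 447}{\frac{3682}{2018} + H{\left(20 \right)}} = \frac{-4976 + 447}{\frac{3682}{2018} + 63} = - \frac{4529}{3682 \cdot \frac{1}{2018} + 63} = - \frac{4529}{\frac{1841}{1009} + 63} = - \frac{4529}{\frac{65408}{1009}} = \left(-4529\right) \frac{1009}{65408} = - \frac{652823}{9344}$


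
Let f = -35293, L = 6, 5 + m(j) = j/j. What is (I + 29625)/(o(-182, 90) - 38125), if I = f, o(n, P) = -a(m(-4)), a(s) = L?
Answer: 5668/38131 ≈ 0.14865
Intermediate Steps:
m(j) = -4 (m(j) = -5 + j/j = -5 + 1 = -4)
a(s) = 6
o(n, P) = -6 (o(n, P) = -1*6 = -6)
I = -35293
(I + 29625)/(o(-182, 90) - 38125) = (-35293 + 29625)/(-6 - 38125) = -5668/(-38131) = -5668*(-1/38131) = 5668/38131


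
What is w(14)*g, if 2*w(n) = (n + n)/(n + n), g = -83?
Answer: -83/2 ≈ -41.500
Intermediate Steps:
w(n) = ½ (w(n) = ((n + n)/(n + n))/2 = ((2*n)/((2*n)))/2 = ((2*n)*(1/(2*n)))/2 = (½)*1 = ½)
w(14)*g = (½)*(-83) = -83/2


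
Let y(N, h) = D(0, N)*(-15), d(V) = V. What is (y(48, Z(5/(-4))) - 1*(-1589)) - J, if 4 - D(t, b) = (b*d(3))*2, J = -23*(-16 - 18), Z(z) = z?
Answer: 5067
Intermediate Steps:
J = 782 (J = -23*(-34) = 782)
D(t, b) = 4 - 6*b (D(t, b) = 4 - b*3*2 = 4 - 3*b*2 = 4 - 6*b)
y(N, h) = -60 + 90*N (y(N, h) = (4 - 6*N)*(-15) = -60 + 90*N)
(y(48, Z(5/(-4))) - 1*(-1589)) - J = ((-60 + 90*48) - 1*(-1589)) - 1*782 = ((-60 + 4320) + 1589) - 782 = (4260 + 1589) - 782 = 5849 - 782 = 5067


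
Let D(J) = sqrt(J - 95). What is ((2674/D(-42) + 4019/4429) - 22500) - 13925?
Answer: -161322306/4429 - 2674*I*sqrt(137)/137 ≈ -36424.0 - 228.46*I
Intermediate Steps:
D(J) = sqrt(-95 + J)
((2674/D(-42) + 4019/4429) - 22500) - 13925 = ((2674/(sqrt(-95 - 42)) + 4019/4429) - 22500) - 13925 = ((2674/(sqrt(-137)) + 4019*(1/4429)) - 22500) - 13925 = ((2674/((I*sqrt(137))) + 4019/4429) - 22500) - 13925 = ((2674*(-I*sqrt(137)/137) + 4019/4429) - 22500) - 13925 = ((-2674*I*sqrt(137)/137 + 4019/4429) - 22500) - 13925 = ((4019/4429 - 2674*I*sqrt(137)/137) - 22500) - 13925 = (-99648481/4429 - 2674*I*sqrt(137)/137) - 13925 = -161322306/4429 - 2674*I*sqrt(137)/137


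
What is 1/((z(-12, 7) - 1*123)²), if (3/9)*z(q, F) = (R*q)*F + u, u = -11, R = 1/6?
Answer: 1/39204 ≈ 2.5508e-5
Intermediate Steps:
R = ⅙ ≈ 0.16667
z(q, F) = -33 + F*q/2 (z(q, F) = 3*((q/6)*F - 11) = 3*(F*q/6 - 11) = 3*(-11 + F*q/6) = -33 + F*q/2)
1/((z(-12, 7) - 1*123)²) = 1/(((-33 + (½)*7*(-12)) - 1*123)²) = 1/(((-33 - 42) - 123)²) = 1/((-75 - 123)²) = 1/((-198)²) = 1/39204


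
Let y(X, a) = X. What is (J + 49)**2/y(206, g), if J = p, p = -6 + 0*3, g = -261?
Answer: 1849/206 ≈ 8.9757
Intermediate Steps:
p = -6 (p = -6 + 0 = -6)
J = -6
(J + 49)**2/y(206, g) = (-6 + 49)**2/206 = 43**2*(1/206) = 1849*(1/206) = 1849/206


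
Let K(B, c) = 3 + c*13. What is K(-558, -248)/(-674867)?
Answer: 3221/674867 ≈ 0.0047728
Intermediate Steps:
K(B, c) = 3 + 13*c
K(-558, -248)/(-674867) = (3 + 13*(-248))/(-674867) = (3 - 3224)*(-1/674867) = -3221*(-1/674867) = 3221/674867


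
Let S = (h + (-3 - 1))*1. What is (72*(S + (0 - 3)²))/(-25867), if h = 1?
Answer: -432/25867 ≈ -0.016701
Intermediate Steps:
S = -3 (S = (1 + (-3 - 1))*1 = (1 - 4)*1 = -3*1 = -3)
(72*(S + (0 - 3)²))/(-25867) = (72*(-3 + (0 - 3)²))/(-25867) = (72*(-3 + (-3)²))*(-1/25867) = (72*(-3 + 9))*(-1/25867) = (72*6)*(-1/25867) = 432*(-1/25867) = -432/25867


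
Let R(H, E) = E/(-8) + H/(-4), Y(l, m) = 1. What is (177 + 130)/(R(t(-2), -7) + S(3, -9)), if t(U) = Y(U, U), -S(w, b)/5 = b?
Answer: 2456/365 ≈ 6.7288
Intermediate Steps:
S(w, b) = -5*b
t(U) = 1
R(H, E) = -H/4 - E/8 (R(H, E) = E*(-⅛) + H*(-¼) = -E/8 - H/4 = -H/4 - E/8)
(177 + 130)/(R(t(-2), -7) + S(3, -9)) = (177 + 130)/((-¼*1 - ⅛*(-7)) - 5*(-9)) = 307/((-¼ + 7/8) + 45) = 307/(5/8 + 45) = 307/(365/8) = 307*(8/365) = 2456/365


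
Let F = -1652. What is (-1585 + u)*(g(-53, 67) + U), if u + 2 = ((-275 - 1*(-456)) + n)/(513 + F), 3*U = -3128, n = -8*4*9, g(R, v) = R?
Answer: 5941206482/3417 ≈ 1.7387e+6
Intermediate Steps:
n = -288 (n = -32*9 = -288)
U = -3128/3 (U = (⅓)*(-3128) = -3128/3 ≈ -1042.7)
u = -2171/1139 (u = -2 + ((-275 - 1*(-456)) - 288)/(513 - 1652) = -2 + ((-275 + 456) - 288)/(-1139) = -2 + (181 - 288)*(-1/1139) = -2 - 107*(-1/1139) = -2 + 107/1139 = -2171/1139 ≈ -1.9061)
(-1585 + u)*(g(-53, 67) + U) = (-1585 - 2171/1139)*(-53 - 3128/3) = -1807486/1139*(-3287/3) = 5941206482/3417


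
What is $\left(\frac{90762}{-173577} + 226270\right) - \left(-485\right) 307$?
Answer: $\frac{21706641481}{57859} \approx 3.7516 \cdot 10^{5}$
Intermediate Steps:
$\left(\frac{90762}{-173577} + 226270\right) - \left(-485\right) 307 = \left(90762 \left(- \frac{1}{173577}\right) + 226270\right) - -148895 = \left(- \frac{30254}{57859} + 226270\right) + 148895 = \frac{13091725676}{57859} + 148895 = \frac{21706641481}{57859}$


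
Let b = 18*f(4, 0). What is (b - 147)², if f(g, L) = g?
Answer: 5625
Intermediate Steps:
b = 72 (b = 18*4 = 72)
(b - 147)² = (72 - 147)² = (-75)² = 5625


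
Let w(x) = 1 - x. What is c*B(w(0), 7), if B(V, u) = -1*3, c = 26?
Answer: -78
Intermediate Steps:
B(V, u) = -3
c*B(w(0), 7) = 26*(-3) = -78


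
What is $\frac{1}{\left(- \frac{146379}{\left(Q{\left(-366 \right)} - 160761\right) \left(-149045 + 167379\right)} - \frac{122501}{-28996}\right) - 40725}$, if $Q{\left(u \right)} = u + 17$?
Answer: $- \frac{5353007268565}{217978605602069236} \approx -2.4557 \cdot 10^{-5}$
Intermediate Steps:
$Q{\left(u \right)} = 17 + u$
$\frac{1}{\left(- \frac{146379}{\left(Q{\left(-366 \right)} - 160761\right) \left(-149045 + 167379\right)} - \frac{122501}{-28996}\right) - 40725} = \frac{1}{\left(- \frac{146379}{\left(\left(17 - 366\right) - 160761\right) \left(-149045 + 167379\right)} - \frac{122501}{-28996}\right) - 40725} = \frac{1}{\left(- \frac{146379}{\left(-349 - 160761\right) 18334} - - \frac{122501}{28996}\right) - 40725} = \frac{1}{\left(- \frac{146379}{\left(-161110\right) 18334} + \frac{122501}{28996}\right) - 40725} = \frac{1}{\left(- \frac{146379}{-2953790740} + \frac{122501}{28996}\right) - 40725} = \frac{1}{\left(\left(-146379\right) \left(- \frac{1}{2953790740}\right) + \frac{122501}{28996}\right) - 40725} = \frac{1}{\left(\frac{146379}{2953790740} + \frac{122501}{28996}\right) - 40725} = \frac{1}{\frac{22615410240389}{5353007268565} - 40725} = \frac{1}{- \frac{217978605602069236}{5353007268565}} = - \frac{5353007268565}{217978605602069236}$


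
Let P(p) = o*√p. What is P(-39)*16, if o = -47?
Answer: -752*I*√39 ≈ -4696.2*I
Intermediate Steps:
P(p) = -47*√p
P(-39)*16 = -47*I*√39*16 = -752*I*√39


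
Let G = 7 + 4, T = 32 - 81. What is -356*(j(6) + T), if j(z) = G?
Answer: 13528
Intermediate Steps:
T = -49
G = 11
j(z) = 11
-356*(j(6) + T) = -356*(11 - 49) = -356*(-38) = 13528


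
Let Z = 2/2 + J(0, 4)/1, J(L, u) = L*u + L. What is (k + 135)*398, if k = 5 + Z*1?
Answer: 56118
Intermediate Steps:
J(L, u) = L + L*u
Z = 1 (Z = 2/2 + (0*(1 + 4))/1 = 2*(1/2) + (0*5)*1 = 1 + 0*1 = 1 + 0 = 1)
k = 6 (k = 5 + 1*1 = 5 + 1 = 6)
(k + 135)*398 = (6 + 135)*398 = 141*398 = 56118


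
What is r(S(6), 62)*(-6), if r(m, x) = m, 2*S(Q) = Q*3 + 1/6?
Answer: -109/2 ≈ -54.500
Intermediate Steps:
S(Q) = 1/12 + 3*Q/2 (S(Q) = (Q*3 + 1/6)/2 = (3*Q + 1/6)/2 = (1/6 + 3*Q)/2 = 1/12 + 3*Q/2)
r(S(6), 62)*(-6) = (1/12 + (3/2)*6)*(-6) = (1/12 + 9)*(-6) = (109/12)*(-6) = -109/2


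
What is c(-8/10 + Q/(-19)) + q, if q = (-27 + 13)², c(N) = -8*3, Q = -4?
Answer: 172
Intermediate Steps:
c(N) = -24
q = 196 (q = (-14)² = 196)
c(-8/10 + Q/(-19)) + q = -24 + 196 = 172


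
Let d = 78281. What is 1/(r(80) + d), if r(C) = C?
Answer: 1/78361 ≈ 1.2761e-5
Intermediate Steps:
1/(r(80) + d) = 1/(80 + 78281) = 1/78361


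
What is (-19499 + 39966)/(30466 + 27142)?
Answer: 20467/57608 ≈ 0.35528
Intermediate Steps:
(-19499 + 39966)/(30466 + 27142) = 20467/57608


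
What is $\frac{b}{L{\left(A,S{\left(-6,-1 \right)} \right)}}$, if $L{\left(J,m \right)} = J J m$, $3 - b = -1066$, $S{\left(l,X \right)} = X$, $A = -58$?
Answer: $- \frac{1069}{3364} \approx -0.31778$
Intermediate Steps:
$b = 1069$ ($b = 3 - -1066 = 3 + 1066 = 1069$)
$L{\left(J,m \right)} = m J^{2}$ ($L{\left(J,m \right)} = J^{2} m = m J^{2}$)
$\frac{b}{L{\left(A,S{\left(-6,-1 \right)} \right)}} = \frac{1069}{\left(-1\right) \left(-58\right)^{2}} = \frac{1069}{\left(-1\right) 3364} = \frac{1069}{-3364} = 1069 \left(- \frac{1}{3364}\right) = - \frac{1069}{3364}$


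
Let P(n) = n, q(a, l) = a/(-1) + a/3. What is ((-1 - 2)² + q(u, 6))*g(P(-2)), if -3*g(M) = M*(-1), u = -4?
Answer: -70/9 ≈ -7.7778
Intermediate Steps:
q(a, l) = -2*a/3 (q(a, l) = a*(-1) + a*(⅓) = -a + a/3 = -2*a/3)
g(M) = M/3 (g(M) = -M*(-1)/3 = -(-1)*M/3 = M/3)
((-1 - 2)² + q(u, 6))*g(P(-2)) = ((-1 - 2)² - ⅔*(-4))*((⅓)*(-2)) = ((-3)² + 8/3)*(-⅔) = (9 + 8/3)*(-⅔) = (35/3)*(-⅔) = -70/9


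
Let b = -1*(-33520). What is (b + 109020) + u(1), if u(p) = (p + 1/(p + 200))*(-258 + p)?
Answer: 28598626/201 ≈ 1.4228e+5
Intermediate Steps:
b = 33520
u(p) = (-258 + p)*(p + 1/(200 + p)) (u(p) = (p + 1/(200 + p))*(-258 + p) = (-258 + p)*(p + 1/(200 + p)))
(b + 109020) + u(1) = (33520 + 109020) + (-258 + 1³ - 51599*1 - 58*1²)/(200 + 1) = 142540 + (-258 + 1 - 51599 - 58*1)/201 = 142540 + (-258 + 1 - 51599 - 58)/201 = 142540 + (1/201)*(-51914) = 142540 - 51914/201 = 28598626/201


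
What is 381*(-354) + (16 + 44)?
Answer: -134814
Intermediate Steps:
381*(-354) + (16 + 44) = -134874 + 60 = -134814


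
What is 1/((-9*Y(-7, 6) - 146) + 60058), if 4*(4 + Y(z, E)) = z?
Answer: 4/239855 ≈ 1.6677e-5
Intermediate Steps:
Y(z, E) = -4 + z/4
1/((-9*Y(-7, 6) - 146) + 60058) = 1/((-9*(-4 + (¼)*(-7)) - 146) + 60058) = 1/((-9*(-4 - 7/4) - 146) + 60058) = 1/((-9*(-23/4) - 146) + 60058) = 1/((207/4 - 146) + 60058) = 1/(-377/4 + 60058) = 1/(239855/4) = 4/239855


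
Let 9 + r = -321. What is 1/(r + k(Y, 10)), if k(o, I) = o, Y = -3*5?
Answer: -1/345 ≈ -0.0028986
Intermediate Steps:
Y = -15
r = -330 (r = -9 - 321 = -330)
1/(r + k(Y, 10)) = 1/(-330 - 15) = 1/(-345) = -1/345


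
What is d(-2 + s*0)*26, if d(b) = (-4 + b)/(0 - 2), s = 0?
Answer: 78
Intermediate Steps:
d(b) = 2 - b/2 (d(b) = (-4 + b)/(-2) = (-4 + b)*(-½) = 2 - b/2)
d(-2 + s*0)*26 = (2 - (-2 + 0*0)/2)*26 = (2 - (-2 + 0)/2)*26 = (2 - ½*(-2))*26 = (2 + 1)*26 = 3*26 = 78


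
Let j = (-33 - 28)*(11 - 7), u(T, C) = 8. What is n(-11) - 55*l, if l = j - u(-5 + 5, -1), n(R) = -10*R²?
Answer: 12650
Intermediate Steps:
j = -244 (j = -61*4 = -244)
l = -252 (l = -244 - 1*8 = -244 - 8 = -252)
n(-11) - 55*l = -10*(-11)² - 55*(-252) = -10*121 + 13860 = -1210 + 13860 = 12650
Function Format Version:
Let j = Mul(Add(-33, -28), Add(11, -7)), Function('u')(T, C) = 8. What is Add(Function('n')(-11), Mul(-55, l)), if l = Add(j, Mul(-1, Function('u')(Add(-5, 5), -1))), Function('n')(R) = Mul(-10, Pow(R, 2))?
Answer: 12650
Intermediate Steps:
j = -244 (j = Mul(-61, 4) = -244)
l = -252 (l = Add(-244, Mul(-1, 8)) = Add(-244, -8) = -252)
Add(Function('n')(-11), Mul(-55, l)) = Add(Mul(-10, Pow(-11, 2)), Mul(-55, -252)) = Add(Mul(-10, 121), 13860) = Add(-1210, 13860) = 12650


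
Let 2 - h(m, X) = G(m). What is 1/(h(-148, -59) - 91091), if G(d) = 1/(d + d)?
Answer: -296/26962343 ≈ -1.0978e-5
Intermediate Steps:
G(d) = 1/(2*d)
h(m, X) = 2 - 1/(2*m)
1/(h(-148, -59) - 91091) = 1/((2 - 1/2/(-148)) - 91091) = 1/((2 - 1/2*(-1/148)) - 91091) = 1/((2 + 1/296) - 91091) = 1/(593/296 - 91091) = 1/(-26962343/296) = -296/26962343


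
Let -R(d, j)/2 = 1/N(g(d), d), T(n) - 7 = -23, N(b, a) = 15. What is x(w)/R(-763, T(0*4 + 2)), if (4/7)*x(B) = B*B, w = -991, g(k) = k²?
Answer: -103118505/8 ≈ -1.2890e+7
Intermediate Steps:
T(n) = -16 (T(n) = 7 - 23 = -16)
R(d, j) = -2/15
x(B) = 7*B²/4 (x(B) = 7*(B*B)/4 = 7*B²/4)
x(w)/R(-763, T(0*4 + 2)) = ((7/4)*(-991)²)/(-2/15) = ((7/4)*982081)*(-15/2) = (6874567/4)*(-15/2) = -103118505/8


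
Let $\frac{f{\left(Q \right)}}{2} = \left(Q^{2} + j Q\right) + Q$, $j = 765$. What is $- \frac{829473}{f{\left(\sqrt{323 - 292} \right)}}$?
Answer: $\frac{276491}{391150} - \frac{105896053 \sqrt{31}}{6062825} \approx -96.542$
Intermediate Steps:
$f{\left(Q \right)} = 2 Q^{2} + 1532 Q$ ($f{\left(Q \right)} = 2 \left(\left(Q^{2} + 765 Q\right) + Q\right) = 2 \left(Q^{2} + 766 Q\right) = 2 Q^{2} + 1532 Q$)
$- \frac{829473}{f{\left(\sqrt{323 - 292} \right)}} = - \frac{829473}{2 \sqrt{323 - 292} \left(766 + \sqrt{323 - 292}\right)} = - \frac{829473}{2 \sqrt{31} \left(766 + \sqrt{31}\right)} = - 829473 \frac{\sqrt{31}}{62 \left(766 + \sqrt{31}\right)} = - \frac{829473 \sqrt{31}}{62 \left(766 + \sqrt{31}\right)}$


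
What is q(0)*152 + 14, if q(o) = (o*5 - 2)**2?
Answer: 622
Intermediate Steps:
q(o) = (-2 + 5*o)**2 (q(o) = (5*o - 2)**2 = (-2 + 5*o)**2)
q(0)*152 + 14 = (-2 + 5*0)**2*152 + 14 = (-2 + 0)**2*152 + 14 = (-2)**2*152 + 14 = 4*152 + 14 = 608 + 14 = 622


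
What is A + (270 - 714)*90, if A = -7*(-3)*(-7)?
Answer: -40107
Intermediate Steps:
A = -147 (A = 21*(-7) = -147)
A + (270 - 714)*90 = -147 + (270 - 714)*90 = -147 - 444*90 = -147 - 39960 = -40107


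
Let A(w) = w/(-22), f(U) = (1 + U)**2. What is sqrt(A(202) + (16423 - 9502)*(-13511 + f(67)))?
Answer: I*sqrt(7442339278)/11 ≈ 7842.6*I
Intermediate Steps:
A(w) = -w/22 (A(w) = w*(-1/22) = -w/22)
sqrt(A(202) + (16423 - 9502)*(-13511 + f(67))) = sqrt(-1/22*202 + (16423 - 9502)*(-13511 + (1 + 67)**2)) = sqrt(-101/11 + 6921*(-13511 + 68**2)) = sqrt(-101/11 + 6921*(-13511 + 4624)) = sqrt(-101/11 + 6921*(-8887)) = sqrt(-101/11 - 61506927) = sqrt(-676576298/11) = I*sqrt(7442339278)/11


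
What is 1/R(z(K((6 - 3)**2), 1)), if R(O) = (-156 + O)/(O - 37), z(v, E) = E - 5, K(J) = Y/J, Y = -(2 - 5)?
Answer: 41/160 ≈ 0.25625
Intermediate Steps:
Y = 3 (Y = -1*(-3) = 3)
K(J) = 3/J
z(v, E) = -5 + E
R(O) = (-156 + O)/(-37 + O)
1/R(z(K((6 - 3)**2), 1)) = 1/((-156 + (-5 + 1))/(-37 + (-5 + 1))) = 1/((-156 - 4)/(-37 - 4)) = 1/(-160/(-41)) = 1/(-1/41*(-160)) = 1/(160/41) = 41/160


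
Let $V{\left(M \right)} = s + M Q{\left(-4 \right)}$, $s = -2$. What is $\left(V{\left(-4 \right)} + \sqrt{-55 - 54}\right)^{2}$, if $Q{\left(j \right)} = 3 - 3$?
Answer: $\left(2 - i \sqrt{109}\right)^{2} \approx -105.0 - 41.761 i$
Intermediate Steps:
$Q{\left(j \right)} = 0$
$V{\left(M \right)} = -2$ ($V{\left(M \right)} = -2 + M 0 = -2 + 0 = -2$)
$\left(V{\left(-4 \right)} + \sqrt{-55 - 54}\right)^{2} = \left(-2 + \sqrt{-55 - 54}\right)^{2} = \left(-2 + \sqrt{-109}\right)^{2} = \left(-2 + i \sqrt{109}\right)^{2}$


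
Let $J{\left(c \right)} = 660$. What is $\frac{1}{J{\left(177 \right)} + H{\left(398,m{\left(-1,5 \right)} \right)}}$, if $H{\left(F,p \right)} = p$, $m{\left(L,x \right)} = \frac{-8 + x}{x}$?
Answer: $\frac{5}{3297} \approx 0.0015165$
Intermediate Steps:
$m{\left(L,x \right)} = \frac{-8 + x}{x}$
$\frac{1}{J{\left(177 \right)} + H{\left(398,m{\left(-1,5 \right)} \right)}} = \frac{1}{660 + \frac{-8 + 5}{5}} = \frac{1}{660 + \frac{1}{5} \left(-3\right)} = \frac{1}{660 - \frac{3}{5}} = \frac{1}{\frac{3297}{5}} = \frac{5}{3297}$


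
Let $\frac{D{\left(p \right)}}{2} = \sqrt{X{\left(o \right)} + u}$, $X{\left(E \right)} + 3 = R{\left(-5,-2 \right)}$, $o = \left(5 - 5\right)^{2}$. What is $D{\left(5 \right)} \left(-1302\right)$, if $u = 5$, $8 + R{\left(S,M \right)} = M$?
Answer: $- 5208 i \sqrt{2} \approx - 7365.2 i$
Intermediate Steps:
$R{\left(S,M \right)} = -8 + M$
$o = 0$ ($o = 0^{2} = 0$)
$X{\left(E \right)} = -13$ ($X{\left(E \right)} = -3 - 10 = -13$)
$D{\left(p \right)} = 4 i \sqrt{2}$ ($D{\left(p \right)} = 2 \sqrt{-13 + 5} = 2 \sqrt{-8} = 2 \cdot 2 i \sqrt{2} = 4 i \sqrt{2}$)
$D{\left(5 \right)} \left(-1302\right) = 4 i \sqrt{2} \left(-1302\right) = - 5208 i \sqrt{2}$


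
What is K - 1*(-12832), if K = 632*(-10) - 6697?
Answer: -185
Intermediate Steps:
K = -13017 (K = -6320 - 6697 = -13017)
K - 1*(-12832) = -13017 - 1*(-12832) = -13017 + 12832 = -185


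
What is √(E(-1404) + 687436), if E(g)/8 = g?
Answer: 2*√169051 ≈ 822.32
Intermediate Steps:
E(g) = 8*g
√(E(-1404) + 687436) = √(8*(-1404) + 687436) = √(-11232 + 687436) = √676204 = 2*√169051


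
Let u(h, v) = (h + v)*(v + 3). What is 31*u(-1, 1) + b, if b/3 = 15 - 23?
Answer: -24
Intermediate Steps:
b = -24 (b = 3*(15 - 23) = 3*(-8) = -24)
u(h, v) = (3 + v)*(h + v) (u(h, v) = (h + v)*(3 + v) = (3 + v)*(h + v))
31*u(-1, 1) + b = 31*(1² + 3*(-1) + 3*1 - 1*1) - 24 = 31*(1 - 3 + 3 - 1) - 24 = 31*0 - 24 = 0 - 24 = -24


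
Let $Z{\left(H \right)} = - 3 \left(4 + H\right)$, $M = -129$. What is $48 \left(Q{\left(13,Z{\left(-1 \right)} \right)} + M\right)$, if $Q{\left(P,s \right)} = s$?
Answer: $-6624$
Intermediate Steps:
$Z{\left(H \right)} = -12 - 3 H$
$48 \left(Q{\left(13,Z{\left(-1 \right)} \right)} + M\right) = 48 \left(\left(-12 - -3\right) - 129\right) = 48 \left(\left(-12 + 3\right) - 129\right) = 48 \left(-9 - 129\right) = 48 \left(-138\right) = -6624$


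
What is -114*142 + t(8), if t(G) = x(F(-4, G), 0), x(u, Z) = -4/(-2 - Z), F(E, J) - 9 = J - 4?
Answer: -16186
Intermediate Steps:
F(E, J) = 5 + J (F(E, J) = 9 + (J - 4) = 9 + (-4 + J) = 5 + J)
t(G) = 2 (t(G) = 4/(2 + 0) = 4/2 = 4*(½) = 2)
-114*142 + t(8) = -114*142 + 2 = -16188 + 2 = -16186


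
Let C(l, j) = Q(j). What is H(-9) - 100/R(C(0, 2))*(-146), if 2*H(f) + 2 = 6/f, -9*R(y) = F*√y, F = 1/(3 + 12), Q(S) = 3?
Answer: -4/3 - 657000*√3 ≈ -1.1380e+6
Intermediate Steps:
F = 1/15 ≈ 0.066667
C(l, j) = 3
R(y) = -√y/135
H(f) = -1 + 3/f (H(f) = -1 + (6/f)/2 = -1 + 3/f)
H(-9) - 100/R(C(0, 2))*(-146) = (3 - 1*(-9))/(-9) - 100*(-45*√3)*(-146) = -(3 + 9)/9 - (-4500)*√3*(-146) = -⅑*12 + (4500*√3)*(-146) = -4/3 - 657000*√3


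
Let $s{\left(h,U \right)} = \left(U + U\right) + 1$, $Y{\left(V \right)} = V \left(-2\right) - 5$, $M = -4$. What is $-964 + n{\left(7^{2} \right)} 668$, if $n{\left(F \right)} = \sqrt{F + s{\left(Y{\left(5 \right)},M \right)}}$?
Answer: $-964 + 668 \sqrt{42} \approx 3365.1$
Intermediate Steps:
$Y{\left(V \right)} = -5 - 2 V$ ($Y{\left(V \right)} = - 2 V - 5 = -5 - 2 V$)
$s{\left(h,U \right)} = 1 + 2 U$ ($s{\left(h,U \right)} = 2 U + 1 = 1 + 2 U$)
$n{\left(F \right)} = \sqrt{-7 + F}$ ($n{\left(F \right)} = \sqrt{F + \left(1 + 2 \left(-4\right)\right)} = \sqrt{F + \left(1 - 8\right)} = \sqrt{F - 7} = \sqrt{-7 + F}$)
$-964 + n{\left(7^{2} \right)} 668 = -964 + \sqrt{-7 + 7^{2}} \cdot 668 = -964 + \sqrt{-7 + 49} \cdot 668 = -964 + \sqrt{42} \cdot 668 = -964 + 668 \sqrt{42}$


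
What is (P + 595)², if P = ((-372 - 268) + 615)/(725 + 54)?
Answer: 214813710400/606841 ≈ 3.5399e+5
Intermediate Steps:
P = -25/779 (P = (-640 + 615)/779 = -25*1/779 = -25/779 ≈ -0.032092)
(P + 595)² = (-25/779 + 595)² = (463480/779)² = 214813710400/606841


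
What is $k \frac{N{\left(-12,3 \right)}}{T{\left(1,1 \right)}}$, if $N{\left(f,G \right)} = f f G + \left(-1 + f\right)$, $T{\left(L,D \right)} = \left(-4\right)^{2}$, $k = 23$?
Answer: $\frac{9637}{16} \approx 602.31$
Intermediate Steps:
$T{\left(L,D \right)} = 16$
$N{\left(f,G \right)} = -1 + f + G f^{2}$ ($N{\left(f,G \right)} = f^{2} G + \left(-1 + f\right) = G f^{2} + \left(-1 + f\right) = -1 + f + G f^{2}$)
$k \frac{N{\left(-12,3 \right)}}{T{\left(1,1 \right)}} = 23 \frac{-1 - 12 + 3 \left(-12\right)^{2}}{16} = 23 \left(-1 - 12 + 3 \cdot 144\right) \frac{1}{16} = 23 \left(-1 - 12 + 432\right) \frac{1}{16} = 23 \cdot 419 \cdot \frac{1}{16} = 23 \cdot \frac{419}{16} = \frac{9637}{16}$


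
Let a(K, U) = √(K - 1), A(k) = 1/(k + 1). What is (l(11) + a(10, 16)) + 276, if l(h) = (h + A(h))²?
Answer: 57865/144 ≈ 401.84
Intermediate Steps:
A(k) = 1/(1 + k)
a(K, U) = √(-1 + K)
l(h) = (h + 1/(1 + h))²
(l(11) + a(10, 16)) + 276 = ((11 + 1/(1 + 11))² + √(-1 + 10)) + 276 = ((11 + 1/12)² + √9) + 276 = ((11 + 1/12)² + 3) + 276 = ((133/12)² + 3) + 276 = (17689/144 + 3) + 276 = 18121/144 + 276 = 57865/144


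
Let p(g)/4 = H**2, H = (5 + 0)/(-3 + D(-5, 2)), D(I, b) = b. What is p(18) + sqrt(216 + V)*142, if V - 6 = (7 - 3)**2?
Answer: 100 + 142*sqrt(238) ≈ 2290.7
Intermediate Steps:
V = 22 (V = 6 + (7 - 3)**2 = 6 + 4**2 = 6 + 16 = 22)
H = -5 (H = (5 + 0)/(-3 + 2) = 5/(-1) = 5*(-1) = -5)
p(g) = 100 (p(g) = 4*(-5)**2 = 4*25 = 100)
p(18) + sqrt(216 + V)*142 = 100 + sqrt(216 + 22)*142 = 100 + sqrt(238)*142 = 100 + 142*sqrt(238)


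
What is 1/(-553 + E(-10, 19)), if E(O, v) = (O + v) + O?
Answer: -1/554 ≈ -0.0018051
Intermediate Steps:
E(O, v) = v + 2*O
1/(-553 + E(-10, 19)) = 1/(-553 + (19 + 2*(-10))) = 1/(-553 + (19 - 20)) = 1/(-553 - 1) = 1/(-554) = -1/554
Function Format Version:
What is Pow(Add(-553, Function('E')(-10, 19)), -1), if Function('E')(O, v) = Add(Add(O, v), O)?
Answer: Rational(-1, 554) ≈ -0.0018051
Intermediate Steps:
Function('E')(O, v) = Add(v, Mul(2, O))
Pow(Add(-553, Function('E')(-10, 19)), -1) = Pow(Add(-553, Add(19, Mul(2, -10))), -1) = Pow(Add(-553, Add(19, -20)), -1) = Pow(Add(-553, -1), -1) = Pow(-554, -1) = Rational(-1, 554)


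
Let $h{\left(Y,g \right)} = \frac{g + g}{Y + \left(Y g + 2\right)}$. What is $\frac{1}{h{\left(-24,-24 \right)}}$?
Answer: $- \frac{277}{24} \approx -11.542$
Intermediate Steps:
$h{\left(Y,g \right)} = \frac{2 g}{2 + Y + Y g}$ ($h{\left(Y,g \right)} = \frac{2 g}{Y + \left(2 + Y g\right)} = \frac{2 g}{2 + Y + Y g}$)
$\frac{1}{h{\left(-24,-24 \right)}} = \frac{1}{2 \left(-24\right) \frac{1}{2 - 24 - -576}} = \frac{1}{2 \left(-24\right) \frac{1}{2 - 24 + 576}} = \frac{1}{2 \left(-24\right) \frac{1}{554}} = \frac{1}{- \frac{24}{277}} = - \frac{277}{24}$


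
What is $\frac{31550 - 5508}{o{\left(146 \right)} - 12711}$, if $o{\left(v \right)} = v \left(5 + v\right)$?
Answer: $\frac{26042}{9335} \approx 2.7897$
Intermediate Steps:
$\frac{31550 - 5508}{o{\left(146 \right)} - 12711} = \frac{31550 - 5508}{146 \left(5 + 146\right) - 12711} = \frac{26042}{146 \cdot 151 - 12711} = \frac{26042}{22046 - 12711} = \frac{26042}{9335}$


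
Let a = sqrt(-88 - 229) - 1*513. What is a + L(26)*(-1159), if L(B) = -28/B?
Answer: 9557/13 + I*sqrt(317) ≈ 735.15 + 17.805*I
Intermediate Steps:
a = -513 + I*sqrt(317) (a = sqrt(-317) - 513 = I*sqrt(317) - 513 = -513 + I*sqrt(317) ≈ -513.0 + 17.805*I)
a + L(26)*(-1159) = (-513 + I*sqrt(317)) - 28/26*(-1159) = (-513 + I*sqrt(317)) - 28*1/26*(-1159) = (-513 + I*sqrt(317)) - 14/13*(-1159) = (-513 + I*sqrt(317)) + 16226/13 = 9557/13 + I*sqrt(317)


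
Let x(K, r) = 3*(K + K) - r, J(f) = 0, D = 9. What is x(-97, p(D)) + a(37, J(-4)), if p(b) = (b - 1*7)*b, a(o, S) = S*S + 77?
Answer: -523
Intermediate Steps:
a(o, S) = 77 + S² (a(o, S) = S² + 77 = 77 + S²)
p(b) = b*(-7 + b) (p(b) = (b - 7)*b = (-7 + b)*b = b*(-7 + b))
x(K, r) = -r + 6*K (x(K, r) = 3*(2*K) - r = 6*K - r = -r + 6*K)
x(-97, p(D)) + a(37, J(-4)) = (-9*(-7 + 9) + 6*(-97)) + (77 + 0²) = (-9*2 - 582) + (77 + 0) = (-1*18 - 582) + 77 = (-18 - 582) + 77 = -600 + 77 = -523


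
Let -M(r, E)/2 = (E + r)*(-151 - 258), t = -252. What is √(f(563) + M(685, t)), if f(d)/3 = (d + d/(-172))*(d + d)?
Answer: √16603657166/86 ≈ 1498.3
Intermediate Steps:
M(r, E) = 818*E + 818*r (M(r, E) = -2*(E + r)*(-151 - 258) = -2*(E + r)*(-409) = -2*(-409*E - 409*r) = 818*E + 818*r)
f(d) = 513*d²/86 (f(d) = 3*((d + d/(-172))*(d + d)) = 3*((d + d*(-1/172))*(2*d)) = 3*((d - d/172)*(2*d)) = 3*((171*d/172)*(2*d)) = 3*(171*d²/86) = 513*d²/86)
√(f(563) + M(685, t)) = √((513/86)*563² + (818*(-252) + 818*685)) = √((513/86)*316969 + (-206136 + 560330)) = √(162605097/86 + 354194) = √(193065781/86) = √16603657166/86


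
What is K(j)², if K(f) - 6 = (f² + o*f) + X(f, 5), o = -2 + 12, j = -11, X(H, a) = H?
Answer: 36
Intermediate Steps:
o = 10
K(f) = 6 + f² + 11*f (K(f) = 6 + ((f² + 10*f) + f) = 6 + (f² + 11*f) = 6 + f² + 11*f)
K(j)² = (6 + (-11)² + 11*(-11))² = (6 + 121 - 121)² = 6² = 36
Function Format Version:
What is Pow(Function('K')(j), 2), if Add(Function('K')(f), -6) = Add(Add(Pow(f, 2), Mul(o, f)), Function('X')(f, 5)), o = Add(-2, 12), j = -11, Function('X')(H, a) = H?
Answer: 36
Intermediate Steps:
o = 10
Function('K')(f) = Add(6, Pow(f, 2), Mul(11, f)) (Function('K')(f) = Add(6, Add(Add(Pow(f, 2), Mul(10, f)), f)) = Add(6, Add(Pow(f, 2), Mul(11, f))) = Add(6, Pow(f, 2), Mul(11, f)))
Pow(Function('K')(j), 2) = Pow(Add(6, Pow(-11, 2), Mul(11, -11)), 2) = Pow(Add(6, 121, -121), 2) = Pow(6, 2) = 36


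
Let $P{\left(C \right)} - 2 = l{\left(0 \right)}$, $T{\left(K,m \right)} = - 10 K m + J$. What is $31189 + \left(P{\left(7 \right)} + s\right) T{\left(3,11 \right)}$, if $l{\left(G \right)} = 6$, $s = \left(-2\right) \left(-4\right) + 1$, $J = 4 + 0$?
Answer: $25647$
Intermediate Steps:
$J = 4$
$s = 9$ ($s = 8 + 1 = 9$)
$T{\left(K,m \right)} = 4 - 10 K m$ ($T{\left(K,m \right)} = - 10 K m + 4 = 4 - 10 K m$)
$P{\left(C \right)} = 8$ ($P{\left(C \right)} = 2 + 6 = 8$)
$31189 + \left(P{\left(7 \right)} + s\right) T{\left(3,11 \right)} = 31189 + \left(8 + 9\right) \left(4 - 30 \cdot 11\right) = 31189 + 17 \left(4 - 330\right) = 31189 + 17 \left(-326\right) = 31189 - 5542 = 25647$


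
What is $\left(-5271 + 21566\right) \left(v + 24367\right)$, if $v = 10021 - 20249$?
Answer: $230395005$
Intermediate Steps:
$v = -10228$ ($v = 10021 - 20249 = -10228$)
$\left(-5271 + 21566\right) \left(v + 24367\right) = \left(-5271 + 21566\right) \left(-10228 + 24367\right) = 16295 \cdot 14139 = 230395005$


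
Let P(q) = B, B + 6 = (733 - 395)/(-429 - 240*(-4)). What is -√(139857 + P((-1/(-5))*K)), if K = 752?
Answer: -√4381411921/177 ≈ -373.97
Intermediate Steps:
B = -2848/531 (B = -6 + (733 - 395)/(-429 - 240*(-4)) = -6 + 338/(-429 + 960) = -6 + 338/531 = -2848/531 ≈ -5.3635)
P(q) = -2848/531
-√(139857 + P((-1/(-5))*K)) = -√(139857 - 2848/531) = -√(74261219/531) = -√4381411921/177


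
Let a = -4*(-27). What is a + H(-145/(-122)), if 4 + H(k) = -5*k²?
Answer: 1442811/14884 ≈ 96.937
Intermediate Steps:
a = 108
H(k) = -4 - 5*k²
a + H(-145/(-122)) = 108 + (-4 - 5*(-145/(-122))²) = 108 + (-4 - 5*(-145*(-1/122))²) = 108 + (-4 - 5*(145/122)²) = 108 + (-4 - 5*21025/14884) = 108 + (-4 - 105125/14884) = 108 - 164661/14884 = 1442811/14884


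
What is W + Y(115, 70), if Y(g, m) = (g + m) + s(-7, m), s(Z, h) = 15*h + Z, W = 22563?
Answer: 23791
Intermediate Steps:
s(Z, h) = Z + 15*h
Y(g, m) = -7 + g + 16*m (Y(g, m) = (g + m) + (-7 + 15*m) = -7 + g + 16*m)
W + Y(115, 70) = 22563 + (-7 + 115 + 16*70) = 22563 + (-7 + 115 + 1120) = 22563 + 1228 = 23791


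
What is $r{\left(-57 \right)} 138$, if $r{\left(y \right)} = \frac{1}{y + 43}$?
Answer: $- \frac{69}{7} \approx -9.8571$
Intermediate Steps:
$r{\left(y \right)} = \frac{1}{43 + y}$
$r{\left(-57 \right)} 138 = \frac{1}{43 - 57} \cdot 138 = \frac{1}{-14} \cdot 138 = \left(- \frac{1}{14}\right) 138 = - \frac{69}{7}$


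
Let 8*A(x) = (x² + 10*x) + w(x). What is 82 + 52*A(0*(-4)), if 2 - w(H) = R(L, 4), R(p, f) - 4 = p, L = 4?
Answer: 43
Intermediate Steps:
R(p, f) = 4 + p
w(H) = -6 (w(H) = 2 - (4 + 4) = 2 - 1*8 = 2 - 8 = -6)
A(x) = -¾ + x²/8 + 5*x/4 (A(x) = ((x² + 10*x) - 6)/8 = (-6 + x² + 10*x)/8 = -¾ + x²/8 + 5*x/4)
82 + 52*A(0*(-4)) = 82 + 52*(-¾ + (0*(-4))²/8 + 5*(0*(-4))/4) = 82 + 52*(-¾ + (⅛)*0² + (5/4)*0) = 82 + 52*(-¾ + (⅛)*0 + 0) = 82 + 52*(-¾ + 0 + 0) = 82 + 52*(-¾) = 82 - 39 = 43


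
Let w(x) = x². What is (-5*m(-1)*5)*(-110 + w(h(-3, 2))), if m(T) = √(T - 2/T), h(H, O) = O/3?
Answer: 24650/9 ≈ 2738.9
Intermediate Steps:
h(H, O) = O/3 (h(H, O) = O*(⅓) = O/3)
(-5*m(-1)*5)*(-110 + w(h(-3, 2))) = (-5*√(-1 - 2/(-1))*5)*(-110 + ((⅓)*2)²) = (-5*√(-1 - 2*(-1))*5)*(-110 + (⅔)²) = (-5*√(-1 + 2)*5)*(-110 + 4/9) = (-5*√1*5)*(-986/9) = (-5*1*5)*(-986/9) = -5*5*(-986/9) = -25*(-986/9) = 24650/9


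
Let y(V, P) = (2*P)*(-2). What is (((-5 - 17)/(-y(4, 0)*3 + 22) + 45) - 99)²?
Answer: 3025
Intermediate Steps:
y(V, P) = -4*P
(((-5 - 17)/(-y(4, 0)*3 + 22) + 45) - 99)² = (((-5 - 17)/(-(-4)*0*3 + 22) + 45) - 99)² = ((-22/(-1*0*3 + 22) + 45) - 99)² = ((-22/(0*3 + 22) + 45) - 99)² = ((-22/(0 + 22) + 45) - 99)² = ((-22/22 + 45) - 99)² = ((-22*1/22 + 45) - 99)² = ((-1 + 45) - 99)² = (44 - 99)² = (-55)² = 3025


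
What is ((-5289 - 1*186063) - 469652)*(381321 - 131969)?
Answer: -164822669408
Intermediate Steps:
((-5289 - 1*186063) - 469652)*(381321 - 131969) = ((-5289 - 186063) - 469652)*249352 = (-191352 - 469652)*249352 = -661004*249352 = -164822669408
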